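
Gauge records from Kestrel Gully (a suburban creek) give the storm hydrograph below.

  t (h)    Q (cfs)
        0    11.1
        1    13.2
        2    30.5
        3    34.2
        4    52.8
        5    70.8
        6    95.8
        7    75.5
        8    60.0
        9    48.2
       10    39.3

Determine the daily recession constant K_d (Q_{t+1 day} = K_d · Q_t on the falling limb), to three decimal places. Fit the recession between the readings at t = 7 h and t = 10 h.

Between t = 7 h and t = 10 h the flow falls from 75.5 to 39.3 cfs over 3×1 h = 3 h.
Per-interval ratio K = (39.3/75.5)^(1/3) = 0.8044; K_d = K^(24/1) = 0.005.

K_d ≈ 0.005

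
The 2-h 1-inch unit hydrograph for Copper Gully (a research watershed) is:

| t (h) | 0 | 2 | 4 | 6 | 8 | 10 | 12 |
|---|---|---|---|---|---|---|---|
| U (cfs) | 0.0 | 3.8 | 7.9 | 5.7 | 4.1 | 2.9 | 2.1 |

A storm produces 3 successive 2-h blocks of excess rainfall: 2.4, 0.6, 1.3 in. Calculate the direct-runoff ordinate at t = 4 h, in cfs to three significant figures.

Q ≈ 21.2 cfs

By discrete convolution, Q_j = Σ (P_i / 1 in) · U_{j−i}.
At t = 4 h (j=2): Q = (2.4/1)·7.9 + (0.6/1)·3.8 + (1.3/1)·0.0 = 21.2 cfs.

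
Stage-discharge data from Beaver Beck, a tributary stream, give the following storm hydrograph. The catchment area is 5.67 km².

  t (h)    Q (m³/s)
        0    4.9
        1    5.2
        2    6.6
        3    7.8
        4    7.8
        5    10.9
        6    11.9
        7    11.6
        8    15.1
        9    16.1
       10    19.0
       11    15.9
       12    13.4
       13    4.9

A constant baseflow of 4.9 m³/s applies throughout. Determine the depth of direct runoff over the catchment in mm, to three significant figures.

d ≈ 52.4 mm

Direct runoff: 0.0, 0.3, 1.7, 2.9, 2.9, 6.0, 7.0, 6.7, 10.2, 11.2, 14.1, 11.0, 8.5, 0.0 m³/s; ΣQ_DR = 82.50 m³/s.
V = ΣQ_DR · Δt = 82.50 × 3600 s = 2.970 × 10^5 m³.
Over A = 5.67 km², depth = V / A = 52.4 mm.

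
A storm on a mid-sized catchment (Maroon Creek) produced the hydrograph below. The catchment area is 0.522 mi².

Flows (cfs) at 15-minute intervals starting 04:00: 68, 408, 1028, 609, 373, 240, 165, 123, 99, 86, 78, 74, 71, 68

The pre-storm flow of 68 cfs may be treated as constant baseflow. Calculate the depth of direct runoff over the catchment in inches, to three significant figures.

d ≈ 1.88 in

Direct runoff: 0.0, 340.0, 960.0, 541.0, 305.0, 172.0, 97.0, 55.0, 31.0, 18.0, 10.0, 6.0, 3.0, 0.0 cfs; ΣQ_DR = 2538 cfs.
V = ΣQ_DR · Δt = 2538 × 900 s = 2.284 × 10^6 ft³.
Over A = 0.522 mi², depth = V / A = 1.88 in.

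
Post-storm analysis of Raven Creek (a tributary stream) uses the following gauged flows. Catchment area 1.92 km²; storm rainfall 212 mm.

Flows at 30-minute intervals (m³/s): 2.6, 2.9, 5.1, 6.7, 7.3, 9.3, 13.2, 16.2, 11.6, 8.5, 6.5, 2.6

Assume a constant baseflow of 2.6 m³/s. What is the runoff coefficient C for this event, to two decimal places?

C ≈ 0.27

ΣQ_DR = 61.30 m³/s; V = ΣQ_DR·Δt = 1.103 × 10^5 m³.
Runoff depth d = V / A = 57.47 mm.
C = d / P = 57.47 / 212 = 0.27.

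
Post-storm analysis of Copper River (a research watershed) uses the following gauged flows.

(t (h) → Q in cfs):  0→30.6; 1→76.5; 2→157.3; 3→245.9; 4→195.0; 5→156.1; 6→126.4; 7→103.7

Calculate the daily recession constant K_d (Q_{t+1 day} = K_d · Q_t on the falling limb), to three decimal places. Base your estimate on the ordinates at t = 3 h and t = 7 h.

K_d ≈ 0.006

Between t = 3 h and t = 7 h the flow falls from 245.9 to 103.7 cfs over 4×1 h = 4 h.
Per-interval ratio K = (103.7/245.9)^(1/4) = 0.8059; K_d = K^(24/1) = 0.006.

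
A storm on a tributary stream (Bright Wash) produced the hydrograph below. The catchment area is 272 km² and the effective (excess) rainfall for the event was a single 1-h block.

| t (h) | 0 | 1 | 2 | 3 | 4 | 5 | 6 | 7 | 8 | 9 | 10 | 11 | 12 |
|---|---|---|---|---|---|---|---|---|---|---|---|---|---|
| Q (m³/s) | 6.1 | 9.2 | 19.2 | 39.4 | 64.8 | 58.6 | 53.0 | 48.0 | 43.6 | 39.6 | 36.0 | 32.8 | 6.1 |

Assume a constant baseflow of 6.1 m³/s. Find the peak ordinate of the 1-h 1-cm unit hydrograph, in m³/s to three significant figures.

Direct runoff: 0.0, 3.1, 13.1, 33.3, 58.7, 52.5, 46.9, 41.9, 37.5, 33.5, 29.9, 26.7, 0.0 m³/s; ΣQ_DR = 377.1 m³/s, peak = 58.7 m³/s.
Runoff depth d = ΣQ_DR·Δt / A = 377.1 × 3600 / (272 km²) = 4.991 mm.
The 1-cm UH is the DRH scaled by (10 mm)/d, so U_p = 58.7 × 10/4.991 = 118 m³/s.

U_p ≈ 118 m³/s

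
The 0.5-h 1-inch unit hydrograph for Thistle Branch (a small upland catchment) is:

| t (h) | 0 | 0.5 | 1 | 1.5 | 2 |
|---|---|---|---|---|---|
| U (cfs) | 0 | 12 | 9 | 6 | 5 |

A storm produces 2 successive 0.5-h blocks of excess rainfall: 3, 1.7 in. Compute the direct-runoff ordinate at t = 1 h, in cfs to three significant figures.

By discrete convolution, Q_j = Σ (P_i / 1 in) · U_{j−i}.
At t = 1 h (j=2): Q = (3/1)·9 + (1.7/1)·12 = 47.4 cfs.

Q ≈ 47.4 cfs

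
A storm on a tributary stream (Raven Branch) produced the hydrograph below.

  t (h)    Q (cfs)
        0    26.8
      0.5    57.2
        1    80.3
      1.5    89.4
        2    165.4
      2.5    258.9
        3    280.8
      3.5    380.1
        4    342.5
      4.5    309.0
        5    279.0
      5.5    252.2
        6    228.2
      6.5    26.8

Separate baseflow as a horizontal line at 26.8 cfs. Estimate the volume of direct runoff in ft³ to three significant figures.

V ≈ 4.32 × 10^6 ft³

Direct-runoff ordinates (Q − Q_b): 0.0, 30.4, 53.5, 62.6, 138.6, 232.1, 254.0, 353.3, 315.7, 282.2, 252.2, 225.4, 201.4, 0.0 cfs.
ΣQ_DR = 2401 cfs.
With Δt = 0.5 h = 1800 s, V = ΣQ_DR · Δt = 2401 × 1800 = 4.32 × 10^6 ft³.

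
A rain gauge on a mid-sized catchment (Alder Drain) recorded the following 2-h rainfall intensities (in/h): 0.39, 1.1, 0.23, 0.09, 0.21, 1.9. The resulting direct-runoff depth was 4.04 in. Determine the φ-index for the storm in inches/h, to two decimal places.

φ ≈ 0.49 in/h

Only the 2 blocks with intensity above φ contribute runoff: 1.1, 1.9 in/h.
Σ(I−φ)·Δt = d  ⇒  (1.1+1.9 − 2φ)·2 = 4.04
φ = (3.000 − 4.04/2) / 2 = 0.49 in/h.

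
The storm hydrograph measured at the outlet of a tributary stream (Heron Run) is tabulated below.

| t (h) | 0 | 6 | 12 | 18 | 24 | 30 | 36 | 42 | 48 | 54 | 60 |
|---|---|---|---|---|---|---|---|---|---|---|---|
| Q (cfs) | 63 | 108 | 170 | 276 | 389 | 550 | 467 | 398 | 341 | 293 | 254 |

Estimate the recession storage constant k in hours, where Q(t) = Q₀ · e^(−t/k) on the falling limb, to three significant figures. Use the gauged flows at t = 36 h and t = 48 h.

k ≈ 38.2 h

On the falling limb, Q drops from 467 to 341 cfs between t = 36 h and t = 48 h (Δt = 12 h).
k = −Δt / ln(Q₂/Q₁) = −12 / ln(341/467) = 38.2 h.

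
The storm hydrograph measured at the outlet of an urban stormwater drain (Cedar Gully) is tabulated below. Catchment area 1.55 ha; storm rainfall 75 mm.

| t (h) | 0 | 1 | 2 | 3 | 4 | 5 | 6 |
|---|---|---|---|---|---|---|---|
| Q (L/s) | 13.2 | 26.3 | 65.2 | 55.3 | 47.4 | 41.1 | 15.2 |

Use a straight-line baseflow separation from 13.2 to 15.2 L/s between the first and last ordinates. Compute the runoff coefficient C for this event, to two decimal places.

ΣQ_DR = 164.3 L/s; V = ΣQ_DR·Δt = 5.915 × 10^5 L.
Runoff depth d = V / A = 38.16 mm.
C = d / P = 38.16 / 75 = 0.51.

C ≈ 0.51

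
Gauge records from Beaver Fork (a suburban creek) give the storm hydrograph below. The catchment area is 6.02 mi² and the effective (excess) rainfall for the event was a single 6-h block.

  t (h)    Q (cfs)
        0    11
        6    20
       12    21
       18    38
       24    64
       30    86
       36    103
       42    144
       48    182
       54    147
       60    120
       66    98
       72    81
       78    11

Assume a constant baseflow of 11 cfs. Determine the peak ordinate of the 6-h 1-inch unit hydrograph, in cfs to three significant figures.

Direct runoff: 0.0, 9.0, 10.0, 27.0, 53.0, 75.0, 92.0, 133.0, 171.0, 136.0, 109.0, 87.0, 70.0, 0.0 cfs; ΣQ_DR = 972.0 cfs, peak = 171.0 cfs.
Runoff depth d = ΣQ_DR·Δt / A = 972.0 × 21600 / (6.02 mi²) = 1.501 in.
The 1-inch UH is the DRH scaled by (1 in)/d, so U_p = 171.0 × 1/1.501 = 114 cfs.

U_p ≈ 114 cfs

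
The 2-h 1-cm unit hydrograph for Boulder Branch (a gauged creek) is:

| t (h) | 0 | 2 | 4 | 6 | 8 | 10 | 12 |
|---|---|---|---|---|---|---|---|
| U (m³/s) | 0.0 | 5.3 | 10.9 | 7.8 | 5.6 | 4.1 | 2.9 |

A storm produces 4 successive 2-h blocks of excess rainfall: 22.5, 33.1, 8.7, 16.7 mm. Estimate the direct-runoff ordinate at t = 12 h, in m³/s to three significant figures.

Q ≈ 38.0 m³/s

By discrete convolution, Q_j = Σ (P_i / 10 mm) · U_{j−i}.
At t = 12 h (j=6): Q = (22.5/10)·2.9 + (33.1/10)·4.1 + (8.7/10)·5.6 + (16.7/10)·7.8 = 38.0 m³/s.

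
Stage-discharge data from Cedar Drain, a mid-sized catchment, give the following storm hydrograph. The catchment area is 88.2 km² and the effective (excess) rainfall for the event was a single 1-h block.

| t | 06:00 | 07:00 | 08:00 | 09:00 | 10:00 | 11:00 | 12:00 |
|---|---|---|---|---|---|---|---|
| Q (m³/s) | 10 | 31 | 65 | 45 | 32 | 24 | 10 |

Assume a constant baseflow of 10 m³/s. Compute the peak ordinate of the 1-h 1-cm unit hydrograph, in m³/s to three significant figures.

Direct runoff: 0.0, 21.0, 55.0, 35.0, 22.0, 14.0, 0.0 m³/s; ΣQ_DR = 147.0 m³/s, peak = 55.0 m³/s.
Runoff depth d = ΣQ_DR·Δt / A = 147.0 × 3600 / (88.2 km²) = 6.000 mm.
The 1-cm UH is the DRH scaled by (10 mm)/d, so U_p = 55.0 × 10/6.000 = 91.7 m³/s.

U_p ≈ 91.7 m³/s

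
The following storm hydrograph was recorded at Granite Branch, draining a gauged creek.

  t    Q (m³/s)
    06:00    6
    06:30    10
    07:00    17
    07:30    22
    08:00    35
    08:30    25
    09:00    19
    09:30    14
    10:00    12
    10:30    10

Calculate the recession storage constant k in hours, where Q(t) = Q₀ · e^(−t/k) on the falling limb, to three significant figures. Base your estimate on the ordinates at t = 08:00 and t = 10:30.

On the falling limb, Q drops from 35 to 10 m³/s between t = 08:00 and t = 10:30 (Δt = 2.5 h).
k = −Δt / ln(Q₂/Q₁) = −2.5 / ln(10/35) = 2.00 h.

k ≈ 2.00 h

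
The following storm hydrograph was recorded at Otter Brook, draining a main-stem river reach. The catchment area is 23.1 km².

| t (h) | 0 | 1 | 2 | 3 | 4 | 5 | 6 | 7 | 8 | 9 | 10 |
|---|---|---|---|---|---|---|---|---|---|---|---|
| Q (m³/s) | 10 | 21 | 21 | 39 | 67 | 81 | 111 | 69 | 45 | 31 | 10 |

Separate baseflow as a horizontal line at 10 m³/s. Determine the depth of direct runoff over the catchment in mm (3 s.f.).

d ≈ 61.6 mm

Direct runoff: 0.0, 11.0, 11.0, 29.0, 57.0, 71.0, 101.0, 59.0, 35.0, 21.0, 0.0 m³/s; ΣQ_DR = 395.0 m³/s.
V = ΣQ_DR · Δt = 395.0 × 3600 s = 1.422 × 10^6 m³.
Over A = 23.1 km², depth = V / A = 61.6 mm.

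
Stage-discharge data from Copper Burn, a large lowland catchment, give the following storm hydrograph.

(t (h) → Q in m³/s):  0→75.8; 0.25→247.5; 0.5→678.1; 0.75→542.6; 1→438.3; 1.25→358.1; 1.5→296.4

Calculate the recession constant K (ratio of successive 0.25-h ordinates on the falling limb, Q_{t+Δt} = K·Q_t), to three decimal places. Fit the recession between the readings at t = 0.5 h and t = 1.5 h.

Using the recession-limb readings at t = 0.5 h and t = 1.5 h: Q falls from 678.1 to 296.4 m³/s over 4 intervals.
K = (Q₂/Q₁)^(1/4) = (296.4/678.1)^(1/4) = 0.813.

K ≈ 0.813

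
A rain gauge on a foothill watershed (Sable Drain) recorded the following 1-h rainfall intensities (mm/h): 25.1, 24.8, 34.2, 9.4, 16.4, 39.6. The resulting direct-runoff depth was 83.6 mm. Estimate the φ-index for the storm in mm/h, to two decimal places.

Only the 5 blocks with intensity above φ contribute runoff: 25.1, 24.8, 34.2, 16.4, 39.6 mm/h.
Σ(I−φ)·Δt = d  ⇒  (25.1+24.8+34.2+16.4+39.6 − 5φ)·1 = 83.6
φ = (140.1 − 83.6/1) / 5 = 11.30 mm/h.

φ ≈ 11.30 mm/h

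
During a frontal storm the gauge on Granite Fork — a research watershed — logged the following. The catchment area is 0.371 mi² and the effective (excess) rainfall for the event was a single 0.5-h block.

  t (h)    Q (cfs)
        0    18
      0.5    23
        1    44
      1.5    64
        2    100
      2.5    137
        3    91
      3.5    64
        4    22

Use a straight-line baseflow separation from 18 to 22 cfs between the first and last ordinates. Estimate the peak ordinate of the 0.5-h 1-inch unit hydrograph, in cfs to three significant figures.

U_p ≈ 146 cfs

Direct runoff: 0.00, 4.50, 25.00, 44.50, 80.00, 116.50, 70.00, 42.50, 0.00 cfs; ΣQ_DR = 383.0 cfs, peak = 116.50 cfs.
Runoff depth d = ΣQ_DR·Δt / A = 383.0 × 1800 / (0.371 mi²) = 0.7999 in.
The 1-inch UH is the DRH scaled by (1 in)/d, so U_p = 116.50 × 1/0.7999 = 146 cfs.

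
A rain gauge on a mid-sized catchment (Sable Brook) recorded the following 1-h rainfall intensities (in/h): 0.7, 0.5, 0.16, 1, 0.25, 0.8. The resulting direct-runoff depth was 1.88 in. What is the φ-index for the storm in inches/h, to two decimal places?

φ ≈ 0.28 in/h

Only the 4 blocks with intensity above φ contribute runoff: 0.7, 0.5, 1, 0.8 in/h.
Σ(I−φ)·Δt = d  ⇒  (0.7+0.5+1+0.8 − 4φ)·1 = 1.88
φ = (3.000 − 1.88/1) / 4 = 0.28 in/h.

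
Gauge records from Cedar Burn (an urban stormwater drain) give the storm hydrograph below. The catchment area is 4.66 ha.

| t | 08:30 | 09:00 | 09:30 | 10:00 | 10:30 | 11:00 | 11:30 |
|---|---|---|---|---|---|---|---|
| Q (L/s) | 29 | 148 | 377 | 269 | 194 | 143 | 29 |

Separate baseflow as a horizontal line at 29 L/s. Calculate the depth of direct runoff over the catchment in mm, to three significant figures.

Direct runoff: 0.0, 119.0, 348.0, 240.0, 165.0, 114.0, 0.0 L/s; ΣQ_DR = 986.0 L/s.
V = ΣQ_DR · Δt = 986.0 × 1800 s = 1.775 × 10^6 L.
Over A = 4.66 ha, depth = V / A = 38.1 mm.

d ≈ 38.1 mm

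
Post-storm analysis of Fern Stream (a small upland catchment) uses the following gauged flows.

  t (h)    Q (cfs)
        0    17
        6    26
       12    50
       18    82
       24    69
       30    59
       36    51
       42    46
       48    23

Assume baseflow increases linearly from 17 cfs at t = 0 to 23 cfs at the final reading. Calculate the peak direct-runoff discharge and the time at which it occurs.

Q_p = 62.75 cfs at t = 18 h

Subtracting baseflow gives direct-runoff ordinates: 0.00, 8.25, 31.50, 62.75, 49.00, 38.25, 29.50, 23.75, 0.00 cfs.
The maximum is 62.75 cfs, occurring at the reading for t = 18 h.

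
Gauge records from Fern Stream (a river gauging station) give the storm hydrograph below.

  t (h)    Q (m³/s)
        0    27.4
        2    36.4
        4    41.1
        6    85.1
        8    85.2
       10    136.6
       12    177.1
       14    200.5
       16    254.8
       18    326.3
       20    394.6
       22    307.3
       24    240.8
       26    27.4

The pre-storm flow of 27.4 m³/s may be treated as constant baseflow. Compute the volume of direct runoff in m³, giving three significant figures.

V ≈ 1.41 × 10^7 m³

Direct-runoff ordinates (Q − Q_b): 0.0, 9.0, 13.7, 57.7, 57.8, 109.2, 149.7, 173.1, 227.4, 298.9, 367.2, 279.9, 213.4, 0.0 m³/s.
ΣQ_DR = 1957 m³/s.
With Δt = 2 h = 7200 s, V = ΣQ_DR · Δt = 1957 × 7200 = 1.41 × 10^7 m³.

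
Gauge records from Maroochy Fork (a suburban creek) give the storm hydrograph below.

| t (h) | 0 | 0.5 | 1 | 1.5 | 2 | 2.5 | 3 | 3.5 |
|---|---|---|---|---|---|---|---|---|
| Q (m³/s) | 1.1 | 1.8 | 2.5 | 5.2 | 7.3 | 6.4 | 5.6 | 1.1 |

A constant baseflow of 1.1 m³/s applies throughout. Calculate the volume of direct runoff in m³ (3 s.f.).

Direct-runoff ordinates (Q − Q_b): 0.0, 0.7, 1.4, 4.1, 6.2, 5.3, 4.5, 0.0 m³/s.
ΣQ_DR = 22.20 m³/s.
With Δt = 0.5 h = 1800 s, V = ΣQ_DR · Δt = 22.20 × 1800 = 40000 m³.

V ≈ 40000 m³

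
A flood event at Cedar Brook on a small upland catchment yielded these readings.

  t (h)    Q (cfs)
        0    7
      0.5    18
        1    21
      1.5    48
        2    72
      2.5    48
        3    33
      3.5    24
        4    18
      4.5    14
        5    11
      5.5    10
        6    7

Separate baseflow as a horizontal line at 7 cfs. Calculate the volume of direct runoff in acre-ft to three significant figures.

Direct-runoff ordinates (Q − Q_b): 0.0, 11.0, 14.0, 41.0, 65.0, 41.0, 26.0, 17.0, 11.0, 7.0, 4.0, 3.0, 0.0 cfs.
ΣQ_DR = 240.0 cfs.
With Δt = 0.5 h = 1800 s, V = ΣQ_DR · Δt = 240.0 × 1800 = 4.32 × 10^5 ft³ = 9.92 acre-ft.

V ≈ 9.92 acre-ft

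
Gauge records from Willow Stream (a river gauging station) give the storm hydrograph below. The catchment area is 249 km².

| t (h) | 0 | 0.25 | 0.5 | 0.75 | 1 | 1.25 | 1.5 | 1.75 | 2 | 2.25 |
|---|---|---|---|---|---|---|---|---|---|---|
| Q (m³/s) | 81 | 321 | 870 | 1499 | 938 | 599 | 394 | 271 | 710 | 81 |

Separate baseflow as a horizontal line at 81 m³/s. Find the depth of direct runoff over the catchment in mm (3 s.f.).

d ≈ 17.9 mm

Direct runoff: 0.0, 240.0, 789.0, 1418.0, 857.0, 518.0, 313.0, 190.0, 629.0, 0.0 m³/s; ΣQ_DR = 4954 m³/s.
V = ΣQ_DR · Δt = 4954 × 900 s = 4.459 × 10^6 m³.
Over A = 249 km², depth = V / A = 17.9 mm.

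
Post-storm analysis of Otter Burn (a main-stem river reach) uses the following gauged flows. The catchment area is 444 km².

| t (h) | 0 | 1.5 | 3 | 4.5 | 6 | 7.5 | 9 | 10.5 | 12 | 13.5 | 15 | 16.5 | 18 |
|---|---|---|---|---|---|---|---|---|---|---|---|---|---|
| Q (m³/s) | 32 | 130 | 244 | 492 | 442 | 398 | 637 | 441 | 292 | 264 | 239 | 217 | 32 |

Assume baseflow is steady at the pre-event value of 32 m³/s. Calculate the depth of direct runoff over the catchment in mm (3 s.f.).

Direct runoff: 0.0, 98.0, 212.0, 460.0, 410.0, 366.0, 605.0, 409.0, 260.0, 232.0, 207.0, 185.0, 0.0 m³/s; ΣQ_DR = 3444 m³/s.
V = ΣQ_DR · Δt = 3444 × 5400 s = 1.860 × 10^7 m³.
Over A = 444 km², depth = V / A = 41.9 mm.

d ≈ 41.9 mm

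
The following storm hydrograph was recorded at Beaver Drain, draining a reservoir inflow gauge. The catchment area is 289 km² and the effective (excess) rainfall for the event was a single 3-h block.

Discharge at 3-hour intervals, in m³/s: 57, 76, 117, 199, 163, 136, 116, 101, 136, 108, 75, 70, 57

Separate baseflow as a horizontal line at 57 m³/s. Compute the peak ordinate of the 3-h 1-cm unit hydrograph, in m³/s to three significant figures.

Direct runoff: 0.0, 19.0, 60.0, 142.0, 106.0, 79.0, 59.0, 44.0, 79.0, 51.0, 18.0, 13.0, 0.0 m³/s; ΣQ_DR = 670.0 m³/s, peak = 142.0 m³/s.
Runoff depth d = ΣQ_DR·Δt / A = 670.0 × 10800 / (289 km²) = 25.04 mm.
The 1-cm UH is the DRH scaled by (10 mm)/d, so U_p = 142.0 × 10/25.04 = 56.7 m³/s.

U_p ≈ 56.7 m³/s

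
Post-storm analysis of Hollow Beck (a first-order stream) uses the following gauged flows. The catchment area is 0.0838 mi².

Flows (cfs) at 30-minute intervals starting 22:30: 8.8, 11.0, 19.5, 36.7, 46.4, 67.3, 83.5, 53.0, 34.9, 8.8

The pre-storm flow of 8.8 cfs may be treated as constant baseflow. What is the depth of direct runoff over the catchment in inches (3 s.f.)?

Direct runoff: 0.0, 2.2, 10.7, 27.9, 37.6, 58.5, 74.7, 44.2, 26.1, 0.0 cfs; ΣQ_DR = 281.9 cfs.
V = ΣQ_DR · Δt = 281.9 × 1800 s = 5.074 × 10^5 ft³.
Over A = 0.0838 mi², depth = V / A = 2.61 in.

d ≈ 2.61 in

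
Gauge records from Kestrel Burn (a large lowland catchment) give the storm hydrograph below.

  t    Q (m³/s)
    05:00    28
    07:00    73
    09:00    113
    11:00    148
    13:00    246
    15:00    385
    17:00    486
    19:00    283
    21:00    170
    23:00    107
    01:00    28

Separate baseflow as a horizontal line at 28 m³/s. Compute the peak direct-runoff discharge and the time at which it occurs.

Q_p = 458.0 m³/s at t = 17:00

Subtracting baseflow gives direct-runoff ordinates: 0.0, 45.0, 85.0, 120.0, 218.0, 357.0, 458.0, 255.0, 142.0, 79.0, 0.0 m³/s.
The maximum is 458.0 m³/s, occurring at the reading for t = 17:00.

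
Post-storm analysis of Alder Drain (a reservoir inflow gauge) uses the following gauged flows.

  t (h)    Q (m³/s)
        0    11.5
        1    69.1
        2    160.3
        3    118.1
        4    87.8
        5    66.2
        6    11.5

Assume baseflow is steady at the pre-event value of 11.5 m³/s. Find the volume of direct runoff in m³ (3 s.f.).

V ≈ 1.60 × 10^6 m³

Direct-runoff ordinates (Q − Q_b): 0.0, 57.6, 148.8, 106.6, 76.3, 54.7, 0.0 m³/s.
ΣQ_DR = 444.0 m³/s.
With Δt = 1 h = 3600 s, V = ΣQ_DR · Δt = 444.0 × 3600 = 1.60 × 10^6 m³.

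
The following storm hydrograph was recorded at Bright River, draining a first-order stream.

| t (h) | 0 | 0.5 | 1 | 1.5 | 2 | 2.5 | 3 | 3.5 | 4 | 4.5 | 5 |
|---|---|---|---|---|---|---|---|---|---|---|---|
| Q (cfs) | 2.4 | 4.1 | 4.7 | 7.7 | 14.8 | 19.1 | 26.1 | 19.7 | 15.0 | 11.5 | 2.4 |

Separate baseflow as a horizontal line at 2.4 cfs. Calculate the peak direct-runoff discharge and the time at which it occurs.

Subtracting baseflow gives direct-runoff ordinates: 0.0, 1.7, 2.3, 5.3, 12.4, 16.7, 23.7, 17.3, 12.6, 9.1, 0.0 cfs.
The maximum is 23.7 cfs, occurring at the reading for t = 3 h.

Q_p = 23.7 cfs at t = 3 h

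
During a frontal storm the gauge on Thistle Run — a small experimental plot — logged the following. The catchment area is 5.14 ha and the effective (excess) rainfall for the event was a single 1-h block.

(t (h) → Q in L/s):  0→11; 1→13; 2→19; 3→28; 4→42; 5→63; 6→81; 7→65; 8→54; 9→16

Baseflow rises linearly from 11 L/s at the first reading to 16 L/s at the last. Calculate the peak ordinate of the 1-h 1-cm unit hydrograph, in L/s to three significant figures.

U_p ≈ 37.0 L/s

Direct runoff: 0.00, 1.44, 6.89, 15.33, 28.78, 49.22, 66.67, 50.11, 38.56, 0.00 L/s; ΣQ_DR = 257.0 L/s, peak = 66.67 L/s.
Runoff depth d = ΣQ_DR·Δt / A = 257.0 × 3600 / (5.14 ha) = 18.00 mm.
The 1-cm UH is the DRH scaled by (10 mm)/d, so U_p = 66.67 × 10/18.00 = 37.0 L/s.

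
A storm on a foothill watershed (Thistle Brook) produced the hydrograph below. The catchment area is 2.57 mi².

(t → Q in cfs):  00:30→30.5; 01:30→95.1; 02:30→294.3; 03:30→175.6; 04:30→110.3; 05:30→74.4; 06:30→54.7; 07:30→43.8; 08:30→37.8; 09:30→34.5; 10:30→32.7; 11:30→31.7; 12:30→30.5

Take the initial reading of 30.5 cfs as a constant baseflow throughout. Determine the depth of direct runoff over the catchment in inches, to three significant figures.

d ≈ 0.392 in

Direct runoff: 0.0, 64.6, 263.8, 145.1, 79.8, 43.9, 24.2, 13.3, 7.3, 4.0, 2.2, 1.2, 0.0 cfs; ΣQ_DR = 649.4 cfs.
V = ΣQ_DR · Δt = 649.4 × 3600 s = 2.338 × 10^6 ft³.
Over A = 2.57 mi², depth = V / A = 0.392 in.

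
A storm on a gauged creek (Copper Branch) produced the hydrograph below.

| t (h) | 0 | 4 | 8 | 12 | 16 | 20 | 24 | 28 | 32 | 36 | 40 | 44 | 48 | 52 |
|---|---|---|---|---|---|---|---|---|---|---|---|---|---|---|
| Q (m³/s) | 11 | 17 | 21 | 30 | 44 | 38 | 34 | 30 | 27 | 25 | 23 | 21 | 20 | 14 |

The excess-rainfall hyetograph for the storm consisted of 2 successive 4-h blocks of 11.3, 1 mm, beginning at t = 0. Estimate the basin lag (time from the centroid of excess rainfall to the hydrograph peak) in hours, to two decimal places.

Centroid of excess rainfall: t_c = Σ P_i·t̄_i / ΣP_i = 2.3252 h (block centres at 2, 6 h).
Hydrograph peak occurs at t = 16 h, so basin lag t_L = 16 − 2.3252 = 13.67 h.

t_L ≈ 13.67 h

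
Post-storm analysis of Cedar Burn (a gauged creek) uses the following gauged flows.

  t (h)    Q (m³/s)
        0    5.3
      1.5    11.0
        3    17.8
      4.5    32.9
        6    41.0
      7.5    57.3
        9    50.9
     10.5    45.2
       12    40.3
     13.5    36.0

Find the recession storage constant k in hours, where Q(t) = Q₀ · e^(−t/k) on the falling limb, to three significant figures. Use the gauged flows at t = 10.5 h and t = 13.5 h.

On the falling limb, Q drops from 45.2 to 36.0 m³/s between t = 10.5 h and t = 13.5 h (Δt = 3 h).
k = −Δt / ln(Q₂/Q₁) = −3 / ln(36.0/45.2) = 13.2 h.

k ≈ 13.2 h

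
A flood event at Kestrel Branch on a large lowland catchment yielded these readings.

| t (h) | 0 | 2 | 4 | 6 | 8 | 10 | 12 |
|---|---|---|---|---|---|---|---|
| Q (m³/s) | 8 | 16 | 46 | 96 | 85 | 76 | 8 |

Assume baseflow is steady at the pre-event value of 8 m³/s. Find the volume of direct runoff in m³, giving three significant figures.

V ≈ 2.01 × 10^6 m³

Direct-runoff ordinates (Q − Q_b): 0.0, 8.0, 38.0, 88.0, 77.0, 68.0, 0.0 m³/s.
ΣQ_DR = 279.0 m³/s.
With Δt = 2 h = 7200 s, V = ΣQ_DR · Δt = 279.0 × 7200 = 2.01 × 10^6 m³.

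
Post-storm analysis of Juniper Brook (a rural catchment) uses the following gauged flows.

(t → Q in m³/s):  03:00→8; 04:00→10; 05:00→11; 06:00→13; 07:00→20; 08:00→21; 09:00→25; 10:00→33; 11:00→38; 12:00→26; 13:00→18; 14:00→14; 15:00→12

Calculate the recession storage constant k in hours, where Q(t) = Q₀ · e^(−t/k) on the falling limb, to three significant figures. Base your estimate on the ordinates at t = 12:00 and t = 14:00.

k ≈ 3.23 h

On the falling limb, Q drops from 26 to 14 m³/s between t = 12:00 and t = 14:00 (Δt = 2 h).
k = −Δt / ln(Q₂/Q₁) = −2 / ln(14/26) = 3.23 h.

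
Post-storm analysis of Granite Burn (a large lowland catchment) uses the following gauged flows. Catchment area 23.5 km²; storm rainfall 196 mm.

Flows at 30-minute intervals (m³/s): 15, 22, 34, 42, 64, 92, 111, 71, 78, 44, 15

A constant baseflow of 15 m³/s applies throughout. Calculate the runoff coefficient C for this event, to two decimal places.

ΣQ_DR = 423.0 m³/s; V = ΣQ_DR·Δt = 7.614 × 10^5 m³.
Runoff depth d = V / A = 32.40 mm.
C = d / P = 32.40 / 196 = 0.17.

C ≈ 0.17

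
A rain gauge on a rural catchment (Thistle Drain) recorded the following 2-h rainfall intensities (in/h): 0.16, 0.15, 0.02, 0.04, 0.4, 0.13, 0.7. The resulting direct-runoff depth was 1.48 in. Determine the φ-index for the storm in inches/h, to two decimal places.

φ ≈ 0.18 in/h

Only the 2 blocks with intensity above φ contribute runoff: 0.4, 0.7 in/h.
Σ(I−φ)·Δt = d  ⇒  (0.4+0.7 − 2φ)·2 = 1.48
φ = (1.100 − 1.48/2) / 2 = 0.18 in/h.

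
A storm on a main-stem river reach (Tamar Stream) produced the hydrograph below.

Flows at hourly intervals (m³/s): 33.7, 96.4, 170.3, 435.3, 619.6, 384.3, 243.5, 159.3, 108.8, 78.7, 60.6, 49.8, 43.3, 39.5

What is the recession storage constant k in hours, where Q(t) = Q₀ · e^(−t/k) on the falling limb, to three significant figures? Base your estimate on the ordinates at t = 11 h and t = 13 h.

k ≈ 8.63 h

On the falling limb, Q drops from 49.8 to 39.5 m³/s between t = 11 h and t = 13 h (Δt = 2 h).
k = −Δt / ln(Q₂/Q₁) = −2 / ln(39.5/49.8) = 8.63 h.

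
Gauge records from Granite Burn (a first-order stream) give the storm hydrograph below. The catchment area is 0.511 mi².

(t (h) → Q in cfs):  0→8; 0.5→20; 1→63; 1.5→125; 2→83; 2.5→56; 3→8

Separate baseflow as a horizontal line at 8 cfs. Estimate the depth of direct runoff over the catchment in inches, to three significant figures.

Direct runoff: 0.0, 12.0, 55.0, 117.0, 75.0, 48.0, 0.0 cfs; ΣQ_DR = 307.0 cfs.
V = ΣQ_DR · Δt = 307.0 × 1800 s = 5.526 × 10^5 ft³.
Over A = 0.511 mi², depth = V / A = 0.465 in.

d ≈ 0.465 in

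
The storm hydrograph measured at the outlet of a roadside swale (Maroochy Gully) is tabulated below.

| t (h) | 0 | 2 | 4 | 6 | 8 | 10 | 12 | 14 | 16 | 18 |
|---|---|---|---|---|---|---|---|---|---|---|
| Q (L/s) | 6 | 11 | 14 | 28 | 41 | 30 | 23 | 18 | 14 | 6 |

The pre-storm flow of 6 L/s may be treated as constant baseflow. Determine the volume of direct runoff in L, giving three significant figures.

V ≈ 9.43 × 10^5 L

Direct-runoff ordinates (Q − Q_b): 0.0, 5.0, 8.0, 22.0, 35.0, 24.0, 17.0, 12.0, 8.0, 0.0 L/s.
ΣQ_DR = 131.0 L/s.
With Δt = 2 h = 7200 s, V = ΣQ_DR · Δt = 131.0 × 7200 = 9.43 × 10^5 L.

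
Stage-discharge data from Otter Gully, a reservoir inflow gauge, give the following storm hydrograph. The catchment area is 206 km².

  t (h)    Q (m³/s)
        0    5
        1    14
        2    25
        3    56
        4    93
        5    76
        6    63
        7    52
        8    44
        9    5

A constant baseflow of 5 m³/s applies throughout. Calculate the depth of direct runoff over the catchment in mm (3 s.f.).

Direct runoff: 0.0, 9.0, 20.0, 51.0, 88.0, 71.0, 58.0, 47.0, 39.0, 0.0 m³/s; ΣQ_DR = 383.0 m³/s.
V = ΣQ_DR · Δt = 383.0 × 3600 s = 1.379 × 10^6 m³.
Over A = 206 km², depth = V / A = 6.69 mm.

d ≈ 6.69 mm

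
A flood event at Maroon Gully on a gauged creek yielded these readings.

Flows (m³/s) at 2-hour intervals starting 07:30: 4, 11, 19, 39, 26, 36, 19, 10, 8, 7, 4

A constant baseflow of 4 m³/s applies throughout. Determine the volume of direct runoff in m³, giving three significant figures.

Direct-runoff ordinates (Q − Q_b): 0.0, 7.0, 15.0, 35.0, 22.0, 32.0, 15.0, 6.0, 4.0, 3.0, 0.0 m³/s.
ΣQ_DR = 139.0 m³/s.
With Δt = 2 h = 7200 s, V = ΣQ_DR · Δt = 139.0 × 7200 = 1.00 × 10^6 m³.

V ≈ 1.00 × 10^6 m³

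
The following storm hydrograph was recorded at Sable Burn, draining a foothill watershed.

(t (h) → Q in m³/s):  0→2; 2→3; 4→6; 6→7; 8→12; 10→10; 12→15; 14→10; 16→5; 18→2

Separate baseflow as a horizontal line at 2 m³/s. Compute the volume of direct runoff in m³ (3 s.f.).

Direct-runoff ordinates (Q − Q_b): 0.0, 1.0, 4.0, 5.0, 10.0, 8.0, 13.0, 8.0, 3.0, 0.0 m³/s.
ΣQ_DR = 52.00 m³/s.
With Δt = 2 h = 7200 s, V = ΣQ_DR · Δt = 52.00 × 7200 = 3.74 × 10^5 m³.

V ≈ 3.74 × 10^5 m³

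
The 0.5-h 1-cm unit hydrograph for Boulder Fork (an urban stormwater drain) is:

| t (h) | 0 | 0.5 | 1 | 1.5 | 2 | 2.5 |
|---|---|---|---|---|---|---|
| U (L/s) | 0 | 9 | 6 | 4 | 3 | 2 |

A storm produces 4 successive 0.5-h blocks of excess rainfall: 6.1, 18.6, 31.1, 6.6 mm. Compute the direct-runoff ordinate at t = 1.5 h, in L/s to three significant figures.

Q ≈ 41.6 L/s

By discrete convolution, Q_j = Σ (P_i / 10 mm) · U_{j−i}.
At t = 1.5 h (j=3): Q = (6.1/10)·4 + (18.6/10)·6 + (31.1/10)·9 + (6.6/10)·0 = 41.6 L/s.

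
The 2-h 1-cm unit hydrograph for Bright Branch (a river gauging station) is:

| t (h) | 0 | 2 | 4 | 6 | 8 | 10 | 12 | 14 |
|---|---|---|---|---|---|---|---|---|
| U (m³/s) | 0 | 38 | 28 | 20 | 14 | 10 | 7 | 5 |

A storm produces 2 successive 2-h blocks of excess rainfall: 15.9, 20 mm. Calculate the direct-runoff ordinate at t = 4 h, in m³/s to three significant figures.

By discrete convolution, Q_j = Σ (P_i / 10 mm) · U_{j−i}.
At t = 4 h (j=2): Q = (15.9/10)·28 + (20/10)·38 = 121 m³/s.

Q ≈ 121 m³/s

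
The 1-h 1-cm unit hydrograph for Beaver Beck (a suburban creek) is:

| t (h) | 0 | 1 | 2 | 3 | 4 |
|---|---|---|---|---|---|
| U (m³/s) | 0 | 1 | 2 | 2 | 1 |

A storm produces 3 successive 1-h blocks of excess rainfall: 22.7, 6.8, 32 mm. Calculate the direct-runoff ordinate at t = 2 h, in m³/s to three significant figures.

Q ≈ 5.22 m³/s

By discrete convolution, Q_j = Σ (P_i / 10 mm) · U_{j−i}.
At t = 2 h (j=2): Q = (22.7/10)·2 + (6.8/10)·1 + (32/10)·0 = 5.22 m³/s.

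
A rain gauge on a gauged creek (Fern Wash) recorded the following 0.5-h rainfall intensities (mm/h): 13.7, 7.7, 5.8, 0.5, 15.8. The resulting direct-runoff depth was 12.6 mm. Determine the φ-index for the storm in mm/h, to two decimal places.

φ ≈ 4.45 mm/h

Only the 4 blocks with intensity above φ contribute runoff: 13.7, 7.7, 5.8, 15.8 mm/h.
Σ(I−φ)·Δt = d  ⇒  (13.7+7.7+5.8+15.8 − 4φ)·0.5 = 12.6
φ = (43.00 − 12.6/0.5) / 4 = 4.45 mm/h.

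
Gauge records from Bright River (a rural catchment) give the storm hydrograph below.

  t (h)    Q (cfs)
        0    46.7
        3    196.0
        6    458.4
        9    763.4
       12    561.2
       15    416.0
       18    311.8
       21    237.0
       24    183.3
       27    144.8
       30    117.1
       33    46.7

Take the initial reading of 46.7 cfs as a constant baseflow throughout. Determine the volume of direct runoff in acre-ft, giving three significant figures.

Direct-runoff ordinates (Q − Q_b): 0.0, 149.3, 411.7, 716.7, 514.5, 369.3, 265.1, 190.3, 136.6, 98.1, 70.4, 0.0 cfs.
ΣQ_DR = 2922 cfs.
With Δt = 3 h = 10800 s, V = ΣQ_DR · Δt = 2922 × 10800 = 3.16 × 10^7 ft³ = 724 acre-ft.

V ≈ 724 acre-ft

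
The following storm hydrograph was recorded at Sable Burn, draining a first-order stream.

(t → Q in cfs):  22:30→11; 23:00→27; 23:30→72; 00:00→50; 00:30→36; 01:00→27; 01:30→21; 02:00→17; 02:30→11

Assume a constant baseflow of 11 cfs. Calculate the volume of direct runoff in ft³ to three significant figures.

Direct-runoff ordinates (Q − Q_b): 0.0, 16.0, 61.0, 39.0, 25.0, 16.0, 10.0, 6.0, 0.0 cfs.
ΣQ_DR = 173.0 cfs.
With Δt = 0.5 h = 1800 s, V = ΣQ_DR · Δt = 173.0 × 1800 = 3.11 × 10^5 ft³.

V ≈ 3.11 × 10^5 ft³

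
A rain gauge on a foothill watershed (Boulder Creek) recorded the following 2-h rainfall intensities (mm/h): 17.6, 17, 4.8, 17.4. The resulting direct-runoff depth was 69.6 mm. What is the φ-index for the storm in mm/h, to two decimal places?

φ ≈ 5.73 mm/h

Only the 3 blocks with intensity above φ contribute runoff: 17.6, 17, 17.4 mm/h.
Σ(I−φ)·Δt = d  ⇒  (17.6+17+17.4 − 3φ)·2 = 69.6
φ = (52.00 − 69.6/2) / 3 = 5.73 mm/h.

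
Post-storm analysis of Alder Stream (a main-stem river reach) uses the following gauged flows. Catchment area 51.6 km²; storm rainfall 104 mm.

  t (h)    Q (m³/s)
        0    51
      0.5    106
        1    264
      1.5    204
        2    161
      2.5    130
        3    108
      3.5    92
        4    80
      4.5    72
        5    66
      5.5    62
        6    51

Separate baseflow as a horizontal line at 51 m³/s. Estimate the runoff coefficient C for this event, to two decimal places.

C ≈ 0.26

ΣQ_DR = 784.0 m³/s; V = ΣQ_DR·Δt = 1.411 × 10^6 m³.
Runoff depth d = V / A = 27.35 mm.
C = d / P = 27.35 / 104 = 0.26.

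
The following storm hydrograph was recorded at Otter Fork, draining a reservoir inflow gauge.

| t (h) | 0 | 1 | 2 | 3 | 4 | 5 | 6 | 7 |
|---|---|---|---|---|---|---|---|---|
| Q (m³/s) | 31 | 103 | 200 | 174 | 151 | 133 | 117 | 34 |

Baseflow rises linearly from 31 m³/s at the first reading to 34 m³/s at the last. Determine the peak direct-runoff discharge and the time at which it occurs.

Subtracting baseflow gives direct-runoff ordinates: 0.00, 71.57, 168.14, 141.71, 118.29, 99.86, 83.43, 0.00 m³/s.
The maximum is 168.14 m³/s, occurring at the reading for t = 2 h.

Q_p = 168.14 m³/s at t = 2 h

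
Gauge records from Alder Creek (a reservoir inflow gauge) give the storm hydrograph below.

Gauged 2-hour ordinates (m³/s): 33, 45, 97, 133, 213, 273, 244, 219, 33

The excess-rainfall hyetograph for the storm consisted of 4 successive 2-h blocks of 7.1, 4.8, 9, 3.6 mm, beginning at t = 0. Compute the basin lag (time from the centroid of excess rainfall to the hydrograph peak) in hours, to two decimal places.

t_L ≈ 6.26 h

Centroid of excess rainfall: t_c = Σ P_i·t̄_i / ΣP_i = 3.7429 h (block centres at 1, 3, 5, 7 h).
Hydrograph peak occurs at t = 10 h, so basin lag t_L = 10 − 3.7429 = 6.26 h.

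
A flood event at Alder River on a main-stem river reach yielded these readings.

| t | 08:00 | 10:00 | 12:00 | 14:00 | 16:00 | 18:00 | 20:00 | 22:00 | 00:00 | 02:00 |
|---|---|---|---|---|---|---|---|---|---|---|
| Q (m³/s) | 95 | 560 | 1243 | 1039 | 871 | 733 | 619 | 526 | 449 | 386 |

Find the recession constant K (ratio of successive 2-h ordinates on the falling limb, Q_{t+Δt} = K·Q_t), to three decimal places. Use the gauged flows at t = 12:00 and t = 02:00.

K ≈ 0.846

Using the recession-limb readings at t = 12:00 and t = 02:00: Q falls from 1243 to 386 m³/s over 7 intervals.
K = (Q₂/Q₁)^(1/7) = (386/1243)^(1/7) = 0.846.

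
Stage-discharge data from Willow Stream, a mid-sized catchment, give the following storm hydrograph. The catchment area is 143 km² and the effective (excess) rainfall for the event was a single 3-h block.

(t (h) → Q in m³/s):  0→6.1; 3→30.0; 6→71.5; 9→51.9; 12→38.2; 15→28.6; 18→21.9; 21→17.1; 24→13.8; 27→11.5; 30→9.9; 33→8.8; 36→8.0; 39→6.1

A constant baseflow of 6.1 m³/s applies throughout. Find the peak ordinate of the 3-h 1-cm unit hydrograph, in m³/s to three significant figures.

U_p ≈ 36.4 m³/s

Direct runoff: 0.0, 23.9, 65.4, 45.8, 32.1, 22.5, 15.8, 11.0, 7.7, 5.4, 3.8, 2.7, 1.9, 0.0 m³/s; ΣQ_DR = 238.0 m³/s, peak = 65.4 m³/s.
Runoff depth d = ΣQ_DR·Δt / A = 238.0 × 10800 / (143 km²) = 17.97 mm.
The 1-cm UH is the DRH scaled by (10 mm)/d, so U_p = 65.4 × 10/17.97 = 36.4 m³/s.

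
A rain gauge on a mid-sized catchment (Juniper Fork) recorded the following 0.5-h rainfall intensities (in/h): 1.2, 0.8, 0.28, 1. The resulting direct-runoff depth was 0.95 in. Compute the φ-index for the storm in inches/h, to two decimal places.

Only the 3 blocks with intensity above φ contribute runoff: 1.2, 0.8, 1 in/h.
Σ(I−φ)·Δt = d  ⇒  (1.2+0.8+1 − 3φ)·0.5 = 0.95
φ = (3.000 − 0.95/0.5) / 3 = 0.37 in/h.

φ ≈ 0.37 in/h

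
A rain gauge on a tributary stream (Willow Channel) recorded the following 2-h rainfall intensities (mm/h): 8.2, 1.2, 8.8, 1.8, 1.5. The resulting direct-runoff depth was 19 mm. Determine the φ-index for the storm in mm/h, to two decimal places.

Only the 2 blocks with intensity above φ contribute runoff: 8.2, 8.8 mm/h.
Σ(I−φ)·Δt = d  ⇒  (8.2+8.8 − 2φ)·2 = 19
φ = (17.00 − 19/2) / 2 = 3.75 mm/h.

φ ≈ 3.75 mm/h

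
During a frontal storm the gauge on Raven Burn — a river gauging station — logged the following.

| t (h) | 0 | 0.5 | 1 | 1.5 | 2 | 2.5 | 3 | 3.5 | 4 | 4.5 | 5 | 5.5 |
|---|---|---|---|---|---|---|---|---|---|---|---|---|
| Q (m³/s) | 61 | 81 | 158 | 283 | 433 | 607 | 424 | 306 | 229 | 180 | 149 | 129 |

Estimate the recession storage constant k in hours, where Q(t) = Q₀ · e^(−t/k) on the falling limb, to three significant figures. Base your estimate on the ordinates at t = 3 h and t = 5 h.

On the falling limb, Q drops from 424 to 149 m³/s between t = 3 h and t = 5 h (Δt = 2 h).
k = −Δt / ln(Q₂/Q₁) = −2 / ln(149/424) = 1.91 h.

k ≈ 1.91 h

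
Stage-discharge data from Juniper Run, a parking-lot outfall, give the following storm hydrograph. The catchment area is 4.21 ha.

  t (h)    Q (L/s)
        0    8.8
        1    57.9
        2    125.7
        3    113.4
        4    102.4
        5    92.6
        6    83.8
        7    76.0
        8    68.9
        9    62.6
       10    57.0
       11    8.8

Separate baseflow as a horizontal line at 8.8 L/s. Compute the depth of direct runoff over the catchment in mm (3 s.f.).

d ≈ 64.3 mm

Direct runoff: 0.0, 49.1, 116.9, 104.6, 93.6, 83.8, 75.0, 67.2, 60.1, 53.8, 48.2, 0.0 L/s; ΣQ_DR = 752.3 L/s.
V = ΣQ_DR · Δt = 752.3 × 3600 s = 2.708 × 10^6 L.
Over A = 4.21 ha, depth = V / A = 64.3 mm.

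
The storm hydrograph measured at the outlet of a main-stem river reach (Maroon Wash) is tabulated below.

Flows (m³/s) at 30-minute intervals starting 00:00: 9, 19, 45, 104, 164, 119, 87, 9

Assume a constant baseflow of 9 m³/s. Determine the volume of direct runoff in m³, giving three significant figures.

V ≈ 8.71 × 10^5 m³

Direct-runoff ordinates (Q − Q_b): 0.0, 10.0, 36.0, 95.0, 155.0, 110.0, 78.0, 0.0 m³/s.
ΣQ_DR = 484.0 m³/s.
With Δt = 0.5 h = 1800 s, V = ΣQ_DR · Δt = 484.0 × 1800 = 8.71 × 10^5 m³.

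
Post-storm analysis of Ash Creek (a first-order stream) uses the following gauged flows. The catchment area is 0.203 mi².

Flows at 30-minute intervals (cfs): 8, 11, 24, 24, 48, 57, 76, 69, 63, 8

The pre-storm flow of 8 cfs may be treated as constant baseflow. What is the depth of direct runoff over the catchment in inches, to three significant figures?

d ≈ 1.18 in

Direct runoff: 0.0, 3.0, 16.0, 16.0, 40.0, 49.0, 68.0, 61.0, 55.0, 0.0 cfs; ΣQ_DR = 308.0 cfs.
V = ΣQ_DR · Δt = 308.0 × 1800 s = 5.544 × 10^5 ft³.
Over A = 0.203 mi², depth = V / A = 1.18 in.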